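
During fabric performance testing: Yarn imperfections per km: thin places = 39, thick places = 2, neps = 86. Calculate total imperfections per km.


Formula: Total = thin places + thick places + neps
Total = 39 + 2 + 86
Total = 127 imperfections/km

127 imperfections/km


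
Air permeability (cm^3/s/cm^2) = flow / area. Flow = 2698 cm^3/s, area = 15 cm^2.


Formula: Air Permeability = Airflow / Test Area
AP = 2698 cm^3/s / 15 cm^2
AP = 179.9 cm^3/s/cm^2

179.9 cm^3/s/cm^2


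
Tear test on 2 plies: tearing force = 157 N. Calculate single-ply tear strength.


Formula: Per-ply strength = Total force / Number of plies
Per-ply = 157 N / 2
Per-ply = 78.5 N

78.5 N


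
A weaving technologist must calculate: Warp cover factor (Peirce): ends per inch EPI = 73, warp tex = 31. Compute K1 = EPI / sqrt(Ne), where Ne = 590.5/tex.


Formula: K1 = EPI / sqrt(Ne), with Ne = 590.5 / tex_warp
Step 1: Ne = 590.5 / 31 = 19.048
Step 2: sqrt(Ne) = sqrt(19.048) = 4.3644
Step 3: K1 = 73 / 4.3644 = 16.7

16.7


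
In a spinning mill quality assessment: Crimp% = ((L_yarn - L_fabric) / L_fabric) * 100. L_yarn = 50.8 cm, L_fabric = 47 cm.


Formula: Crimp% = ((L_yarn - L_fabric) / L_fabric) * 100
Step 1: Extension = 50.8 - 47 = 3.8 cm
Step 2: Crimp% = (3.8 / 47) * 100
Step 3: Crimp% = 0.080851 * 100 = 8.0851% ≈ 8.1%

8.1%


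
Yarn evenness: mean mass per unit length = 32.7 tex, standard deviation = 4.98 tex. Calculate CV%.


Formula: CV% = (standard deviation / mean) * 100
Step 1: Ratio = 4.98 / 32.7 = 0.152294
Step 2: CV% = 0.152294 * 100 = 15.2294% ≈ 15.2%

15.2%


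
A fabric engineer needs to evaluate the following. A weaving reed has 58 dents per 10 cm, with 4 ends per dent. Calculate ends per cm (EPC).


Formula: EPC = (dents per 10 cm * ends per dent) / 10
Step 1: Total ends per 10 cm = 58 * 4 = 232
Step 2: EPC = 232 / 10 = 23.2 ends/cm

23.2 ends/cm


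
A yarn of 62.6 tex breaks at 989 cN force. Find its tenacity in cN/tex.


Formula: Tenacity = Breaking force / Linear density
Tenacity = 989 cN / 62.6 tex
Tenacity = 15.80 cN/tex

15.80 cN/tex


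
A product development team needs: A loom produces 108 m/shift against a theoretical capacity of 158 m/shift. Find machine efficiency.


Formula: Efficiency% = (Actual output / Theoretical output) * 100
Efficiency% = (108 / 158) * 100
Efficiency% = 0.683544 * 100 = 68.3544% ≈ 68.4%

68.4%


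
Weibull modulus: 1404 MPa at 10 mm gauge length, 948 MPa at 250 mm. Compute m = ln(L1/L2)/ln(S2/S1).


Formula: m = ln(L1/L2) / ln(S2/S1)
Step 1: ln(L1/L2) = ln(10/250) = -3.21888
Step 2: S2/S1 = 948/1404 = 0.67521
Step 3: ln(S2/S1) = ln(0.67521) = -0.39273
Step 4: m = -3.21888 / -0.39273 = 8.20

8.20 (Weibull m)


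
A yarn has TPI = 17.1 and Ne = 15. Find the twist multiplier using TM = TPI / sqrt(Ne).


Formula: TM = TPI / sqrt(Ne)
Step 1: sqrt(Ne) = sqrt(15) = 3.873
Step 2: TM = 17.1 / 3.873 = 4.42

4.42 TM


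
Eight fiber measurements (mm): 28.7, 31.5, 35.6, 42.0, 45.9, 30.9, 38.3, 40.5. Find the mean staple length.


Formula: Mean = sum of lengths / count
Sum = 28.7 + 31.5 + 35.6 + 42.0 + 45.9 + 30.9 + 38.3 + 40.5
Sum = 293.4 mm
Mean = 293.4 / 8 = 36.68 mm

36.68 mm


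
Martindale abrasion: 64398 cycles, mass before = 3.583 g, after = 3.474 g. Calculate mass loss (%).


Formula: Mass loss% = ((m_before - m_after) / m_before) * 100
Step 1: Mass loss = 3.583 - 3.474 = 0.109 g
Step 2: Ratio = 0.109 / 3.583 = 0.0304214
Step 3: Mass loss% = 0.0304214 * 100 = 3.04214% ≈ 3.04%

3.04%


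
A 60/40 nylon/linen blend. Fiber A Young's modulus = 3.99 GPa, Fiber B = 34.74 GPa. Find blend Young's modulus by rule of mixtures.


Formula: Blend property = (fraction_A * property_A) + (fraction_B * property_B)
Step 1: Contribution A = 60/100 * 3.99 GPa = 2.394 GPa
Step 2: Contribution B = 40/100 * 34.74 GPa = 13.896 GPa
Step 3: Blend Young's modulus = 2.394 + 13.896 = 16.29 GPa

16.29 GPa


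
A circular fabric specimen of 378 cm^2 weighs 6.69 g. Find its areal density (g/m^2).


Formula: GSM = mass_g / area_m2
Step 1: Convert area: 378 cm^2 = 378 / 10000 = 0.0378 m^2
Step 2: GSM = 6.69 g / 0.0378 m^2 = 177.0 g/m^2

177.0 g/m^2


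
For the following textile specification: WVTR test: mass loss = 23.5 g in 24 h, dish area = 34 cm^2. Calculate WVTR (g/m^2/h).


Formula: WVTR = mass_loss / (area * time)
Step 1: Convert area: 34 cm^2 = 0.0034 m^2
Step 2: WVTR = 23.5 g / (0.0034 m^2 * 24 h)
Step 3: WVTR = 23.5 / 0.0816 = 288.0 g/m^2/h

288.0 g/m^2/h


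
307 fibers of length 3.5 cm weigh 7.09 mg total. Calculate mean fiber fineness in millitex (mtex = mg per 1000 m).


Formula: fineness (mtex) = mass (mg) / total length (km) = (mass_mg / total_length_m) * 1000
Step 1: Convert fiber length: 3.5 cm = 0.035 m
Step 2: Total fiber length = 307 * 0.035 = 10.745 m
Step 3: Linear density = 7.09 mg / 10.745 m = 0.6598 mg/m
Step 4: fineness = 0.6598 * 1000 = 659.8 mtex

659.8 mtex


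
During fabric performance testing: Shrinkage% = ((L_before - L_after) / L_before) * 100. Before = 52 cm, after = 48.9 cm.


Formula: Shrinkage% = ((L_before - L_after) / L_before) * 100
Step 1: Shrinkage = 52 - 48.9 = 3.1 cm
Step 2: Shrinkage% = (3.1 / 52) * 100
Step 3: Shrinkage% = 0.059615 * 100 = 5.9615% ≈ 6.0%

6.0%


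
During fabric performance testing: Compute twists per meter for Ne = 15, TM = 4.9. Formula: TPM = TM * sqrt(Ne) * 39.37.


Formula: TPM = TM * sqrt(Ne) * 39.37
Step 1: sqrt(Ne) = sqrt(15) = 3.873
Step 2: TM * sqrt(Ne) = 4.9 * 3.873 = 18.9777
Step 3: TPM = 18.9777 * 39.37 = 747 twists/m

747 twists/m


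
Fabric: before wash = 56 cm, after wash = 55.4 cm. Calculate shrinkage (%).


Formula: Shrinkage% = ((L_before - L_after) / L_before) * 100
Step 1: Shrinkage = 56 - 55.4 = 0.6 cm
Step 2: Shrinkage% = (0.6 / 56) * 100
Step 3: Shrinkage% = 0.010714 * 100 = 1.0714% ≈ 1.1%

1.1%


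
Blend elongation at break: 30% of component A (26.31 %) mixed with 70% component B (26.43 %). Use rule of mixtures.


Formula: Blend property = (fraction_A * property_A) + (fraction_B * property_B)
Step 1: Contribution A = 30/100 * 26.31 % = 7.893 %
Step 2: Contribution B = 70/100 * 26.43 % = 18.501 %
Step 3: Blend elongation at break = 7.893 + 18.501 = 26.394 %

26.394 %


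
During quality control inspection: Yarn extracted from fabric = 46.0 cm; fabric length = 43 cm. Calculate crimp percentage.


Formula: Crimp% = ((L_yarn - L_fabric) / L_fabric) * 100
Step 1: Extension = 46.0 - 43 = 3.0 cm
Step 2: Crimp% = (3.0 / 43) * 100
Step 3: Crimp% = 0.069767 * 100 = 6.9767% ≈ 7.0%

7.0%


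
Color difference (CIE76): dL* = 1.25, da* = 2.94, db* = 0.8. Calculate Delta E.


Formula: Delta E = sqrt(dL*^2 + da*^2 + db*^2)
Step 1: dL*^2 = 1.25^2 = 1.5625
Step 2: da*^2 = 2.94^2 = 8.6436
Step 3: db*^2 = 0.8^2 = 0.64
Step 4: Sum = 1.5625 + 8.6436 + 0.64 = 10.8461
Step 5: Delta E = sqrt(10.8461) = 3.29

3.29 Delta E


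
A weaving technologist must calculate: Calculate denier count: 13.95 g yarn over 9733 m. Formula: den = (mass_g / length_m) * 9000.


Formula: den = (mass_g / length_m) * 9000
Substituting: den = (13.95 / 9733) * 9000
Intermediate: 13.95 / 9733 = 0.00143327 g/m
den = 0.00143327 * 9000 = 12.9 denier

12.9 denier


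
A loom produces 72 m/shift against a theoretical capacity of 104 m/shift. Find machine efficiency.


Formula: Efficiency% = (Actual output / Theoretical output) * 100
Efficiency% = (72 / 104) * 100
Efficiency% = 0.692308 * 100 = 69.2308% ≈ 69.2%

69.2%


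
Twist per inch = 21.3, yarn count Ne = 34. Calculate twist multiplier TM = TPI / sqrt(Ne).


Formula: TM = TPI / sqrt(Ne)
Step 1: sqrt(Ne) = sqrt(34) = 5.831
Step 2: TM = 21.3 / 5.831 = 3.65

3.65 TM


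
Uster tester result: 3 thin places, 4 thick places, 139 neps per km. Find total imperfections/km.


Formula: Total = thin places + thick places + neps
Total = 3 + 4 + 139
Total = 146 imperfections/km

146 imperfections/km


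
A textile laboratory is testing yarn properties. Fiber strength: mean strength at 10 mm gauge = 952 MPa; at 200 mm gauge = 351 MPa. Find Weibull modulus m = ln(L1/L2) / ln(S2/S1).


Formula: m = ln(L1/L2) / ln(S2/S1)
Step 1: ln(L1/L2) = ln(10/200) = -2.99573
Step 2: S2/S1 = 351/952 = 0.3687
Step 3: ln(S2/S1) = ln(0.3687) = -0.99777
Step 4: m = -2.99573 / -0.99777 = 3.00

3.00 (Weibull m)


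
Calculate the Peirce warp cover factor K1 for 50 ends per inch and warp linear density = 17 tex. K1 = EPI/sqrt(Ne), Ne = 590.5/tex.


Formula: K1 = EPI / sqrt(Ne), with Ne = 590.5 / tex_warp
Step 1: Ne = 590.5 / 17 = 34.735
Step 2: sqrt(Ne) = sqrt(34.735) = 5.8936
Step 3: K1 = 50 / 5.8936 = 8.5

8.5


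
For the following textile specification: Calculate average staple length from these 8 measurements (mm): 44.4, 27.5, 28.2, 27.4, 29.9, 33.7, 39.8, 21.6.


Formula: Mean = sum of lengths / count
Sum = 44.4 + 27.5 + 28.2 + 27.4 + 29.9 + 33.7 + 39.8 + 21.6
Sum = 252.5 mm
Mean = 252.5 / 8 = 31.56 mm

31.56 mm


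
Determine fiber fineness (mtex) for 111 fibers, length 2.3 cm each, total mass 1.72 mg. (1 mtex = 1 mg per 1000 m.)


Formula: fineness (mtex) = mass (mg) / total length (km) = (mass_mg / total_length_m) * 1000
Step 1: Convert fiber length: 2.3 cm = 0.023 m
Step 2: Total fiber length = 111 * 0.023 = 2.553 m
Step 3: Linear density = 1.72 mg / 2.553 m = 0.6737 mg/m
Step 4: fineness = 0.6737 * 1000 = 673.7 mtex

673.7 mtex


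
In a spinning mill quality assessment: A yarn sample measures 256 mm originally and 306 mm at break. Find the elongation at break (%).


Formula: Elongation (%) = ((L_break - L0) / L0) * 100
Step 1: Extension = 306 - 256 = 50 mm
Step 2: Elongation = (50 / 256) * 100
Step 3: Elongation = 0.195313 * 100 = 19.5313% ≈ 19.5%

19.5%


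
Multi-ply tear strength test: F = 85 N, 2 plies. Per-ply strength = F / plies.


Formula: Per-ply strength = Total force / Number of plies
Per-ply = 85 N / 2
Per-ply = 42.5 N

42.5 N


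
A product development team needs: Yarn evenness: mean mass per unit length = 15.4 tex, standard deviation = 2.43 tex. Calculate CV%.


Formula: CV% = (standard deviation / mean) * 100
Step 1: Ratio = 2.43 / 15.4 = 0.157792
Step 2: CV% = 0.157792 * 100 = 15.7792% ≈ 15.8%

15.8%


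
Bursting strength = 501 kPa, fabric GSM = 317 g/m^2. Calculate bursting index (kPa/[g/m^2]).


Formula: Bursting Index = Bursting Strength / Fabric GSM
BI = 501 kPa / 317 g/m^2
BI = 1.580 kPa/(g/m^2)

1.580 kPa/(g/m^2)


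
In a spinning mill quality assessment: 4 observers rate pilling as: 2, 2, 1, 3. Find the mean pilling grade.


Formula: Mean = sum / count
Sum = 2 + 2 + 1 + 3 = 8
Mean = 8 / 4 = 2.0

2.0


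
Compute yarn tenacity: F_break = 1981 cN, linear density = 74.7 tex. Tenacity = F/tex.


Formula: Tenacity = Breaking force / Linear density
Tenacity = 1981 cN / 74.7 tex
Tenacity = 26.52 cN/tex

26.52 cN/tex


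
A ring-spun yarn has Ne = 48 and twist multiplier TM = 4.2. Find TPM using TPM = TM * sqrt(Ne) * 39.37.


Formula: TPM = TM * sqrt(Ne) * 39.37
Step 1: sqrt(Ne) = sqrt(48) = 6.9282
Step 2: TM * sqrt(Ne) = 4.2 * 6.9282 = 29.0984
Step 3: TPM = 29.0984 * 39.37 = 1146 twists/m

1146 twists/m


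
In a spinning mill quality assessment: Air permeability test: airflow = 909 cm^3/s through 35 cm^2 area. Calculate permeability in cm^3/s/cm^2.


Formula: Air Permeability = Airflow / Test Area
AP = 909 cm^3/s / 35 cm^2
AP = 26.0 cm^3/s/cm^2

26.0 cm^3/s/cm^2


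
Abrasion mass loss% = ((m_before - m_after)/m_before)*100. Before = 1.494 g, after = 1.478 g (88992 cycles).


Formula: Mass loss% = ((m_before - m_after) / m_before) * 100
Step 1: Mass loss = 1.494 - 1.478 = 0.016 g
Step 2: Ratio = 0.016 / 1.494 = 0.0107095
Step 3: Mass loss% = 0.0107095 * 100 = 1.07095% ≈ 1.07%

1.07%


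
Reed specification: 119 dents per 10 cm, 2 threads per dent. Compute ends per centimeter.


Formula: EPC = (dents per 10 cm * ends per dent) / 10
Step 1: Total ends per 10 cm = 119 * 2 = 238
Step 2: EPC = 238 / 10 = 23.8 ends/cm

23.8 ends/cm


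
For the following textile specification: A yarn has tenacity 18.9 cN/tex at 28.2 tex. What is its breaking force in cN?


Formula: Breaking force = Tenacity * Linear density
F = 18.9 cN/tex * 28.2 tex
F = 532.98 cN

532.98 cN


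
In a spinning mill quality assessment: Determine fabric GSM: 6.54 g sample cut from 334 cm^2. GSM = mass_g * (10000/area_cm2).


Formula: GSM = mass_g / area_m2
Step 1: Convert area: 334 cm^2 = 334 / 10000 = 0.0334 m^2
Step 2: GSM = 6.54 g / 0.0334 m^2 = 195.8 g/m^2

195.8 g/m^2


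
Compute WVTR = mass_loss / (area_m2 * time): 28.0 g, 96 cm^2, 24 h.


Formula: WVTR = mass_loss / (area * time)
Step 1: Convert area: 96 cm^2 = 0.0096 m^2
Step 2: WVTR = 28.0 g / (0.0096 m^2 * 24 h)
Step 3: WVTR = 28.0 / 0.2304 = 121.5 g/m^2/h

121.5 g/m^2/h


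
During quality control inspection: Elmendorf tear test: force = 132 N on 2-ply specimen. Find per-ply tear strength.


Formula: Per-ply strength = Total force / Number of plies
Per-ply = 132 N / 2
Per-ply = 66 N

66 N


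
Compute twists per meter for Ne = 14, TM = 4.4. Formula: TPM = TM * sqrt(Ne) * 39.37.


Formula: TPM = TM * sqrt(Ne) * 39.37
Step 1: sqrt(Ne) = sqrt(14) = 3.7417
Step 2: TM * sqrt(Ne) = 4.4 * 3.7417 = 16.4635
Step 3: TPM = 16.4635 * 39.37 = 648 twists/m

648 twists/m


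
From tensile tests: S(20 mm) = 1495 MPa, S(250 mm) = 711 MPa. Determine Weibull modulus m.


Formula: m = ln(L1/L2) / ln(S2/S1)
Step 1: ln(L1/L2) = ln(20/250) = -2.52573
Step 2: S2/S1 = 711/1495 = 0.47559
Step 3: ln(S2/S1) = ln(0.47559) = -0.74320
Step 4: m = -2.52573 / -0.74320 = 3.40

3.40 (Weibull m)


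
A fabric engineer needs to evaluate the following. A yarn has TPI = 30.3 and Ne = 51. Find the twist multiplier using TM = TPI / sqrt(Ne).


Formula: TM = TPI / sqrt(Ne)
Step 1: sqrt(Ne) = sqrt(51) = 7.1414
Step 2: TM = 30.3 / 7.1414 = 4.24

4.24 TM


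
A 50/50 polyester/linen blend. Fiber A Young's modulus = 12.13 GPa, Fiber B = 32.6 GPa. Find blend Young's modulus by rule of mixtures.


Formula: Blend property = (fraction_A * property_A) + (fraction_B * property_B)
Step 1: Contribution A = 50/100 * 12.13 GPa = 6.065 GPa
Step 2: Contribution B = 50/100 * 32.6 GPa = 16.3 GPa
Step 3: Blend Young's modulus = 6.065 + 16.3 = 22.365 GPa

22.365 GPa


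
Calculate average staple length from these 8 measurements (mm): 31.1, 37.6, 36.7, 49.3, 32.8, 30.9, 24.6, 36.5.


Formula: Mean = sum of lengths / count
Sum = 31.1 + 37.6 + 36.7 + 49.3 + 32.8 + 30.9 + 24.6 + 36.5
Sum = 279.5 mm
Mean = 279.5 / 8 = 34.94 mm

34.94 mm


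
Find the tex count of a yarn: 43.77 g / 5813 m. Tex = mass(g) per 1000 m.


Formula: Tex = (mass_g / length_m) * 1000
Substituting: Tex = (43.77 / 5813) * 1000
Intermediate: 43.77 / 5813 = 0.00752967 g/m
Tex = 0.00752967 * 1000 = 7.53 tex

7.53 tex


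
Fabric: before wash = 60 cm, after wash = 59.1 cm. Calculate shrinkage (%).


Formula: Shrinkage% = ((L_before - L_after) / L_before) * 100
Step 1: Shrinkage = 60 - 59.1 = 0.9 cm
Step 2: Shrinkage% = (0.9 / 60) * 100
Step 3: Shrinkage% = 0.015 * 100 = 1.5%

1.5%


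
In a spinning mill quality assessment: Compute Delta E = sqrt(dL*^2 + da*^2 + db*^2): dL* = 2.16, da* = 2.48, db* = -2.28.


Formula: Delta E = sqrt(dL*^2 + da*^2 + db*^2)
Step 1: dL*^2 = 2.16^2 = 4.6656
Step 2: da*^2 = 2.48^2 = 6.1504
Step 3: db*^2 = (-2.28)^2 = 5.1984
Step 4: Sum = 4.6656 + 6.1504 + 5.1984 = 16.0144
Step 5: Delta E = sqrt(16.0144) = 4.0

4.0 Delta E


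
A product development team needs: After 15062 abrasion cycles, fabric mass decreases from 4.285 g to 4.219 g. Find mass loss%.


Formula: Mass loss% = ((m_before - m_after) / m_before) * 100
Step 1: Mass loss = 4.285 - 4.219 = 0.066 g
Step 2: Ratio = 0.066 / 4.285 = 0.0154026
Step 3: Mass loss% = 0.0154026 * 100 = 1.54026% ≈ 1.54%

1.54%


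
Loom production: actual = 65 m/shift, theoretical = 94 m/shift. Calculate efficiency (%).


Formula: Efficiency% = (Actual output / Theoretical output) * 100
Efficiency% = (65 / 94) * 100
Efficiency% = 0.691489 * 100 = 69.1489% ≈ 69.1%

69.1%


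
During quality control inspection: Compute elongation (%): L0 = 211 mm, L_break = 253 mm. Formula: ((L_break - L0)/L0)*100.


Formula: Elongation (%) = ((L_break - L0) / L0) * 100
Step 1: Extension = 253 - 211 = 42 mm
Step 2: Elongation = (42 / 211) * 100
Step 3: Elongation = 0.199052 * 100 = 19.9052% ≈ 19.9%

19.9%


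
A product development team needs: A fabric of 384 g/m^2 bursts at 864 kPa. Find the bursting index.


Formula: Bursting Index = Bursting Strength / Fabric GSM
BI = 864 kPa / 384 g/m^2
BI = 2.250 kPa/(g/m^2)

2.250 kPa/(g/m^2)


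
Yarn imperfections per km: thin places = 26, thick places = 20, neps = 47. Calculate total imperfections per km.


Formula: Total = thin places + thick places + neps
Total = 26 + 20 + 47
Total = 93 imperfections/km

93 imperfections/km


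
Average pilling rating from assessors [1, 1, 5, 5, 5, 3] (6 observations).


Formula: Mean = sum / count
Sum = 1 + 1 + 5 + 5 + 5 + 3 = 20
Mean = 20 / 6 = 3.3

3.3


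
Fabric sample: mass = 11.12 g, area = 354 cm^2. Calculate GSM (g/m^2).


Formula: GSM = mass_g / area_m2
Step 1: Convert area: 354 cm^2 = 354 / 10000 = 0.0354 m^2
Step 2: GSM = 11.12 g / 0.0354 m^2 = 314.1 g/m^2

314.1 g/m^2


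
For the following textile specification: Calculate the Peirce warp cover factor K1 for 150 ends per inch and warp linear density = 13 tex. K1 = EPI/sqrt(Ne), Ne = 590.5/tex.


Formula: K1 = EPI / sqrt(Ne), with Ne = 590.5 / tex_warp
Step 1: Ne = 590.5 / 13 = 45.423
Step 2: sqrt(Ne) = sqrt(45.423) = 6.7397
Step 3: K1 = 150 / 6.7397 = 22.3

22.3


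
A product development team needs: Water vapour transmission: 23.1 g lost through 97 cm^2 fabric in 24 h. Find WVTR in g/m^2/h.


Formula: WVTR = mass_loss / (area * time)
Step 1: Convert area: 97 cm^2 = 0.0097 m^2
Step 2: WVTR = 23.1 g / (0.0097 m^2 * 24 h)
Step 3: WVTR = 23.1 / 0.2328 = 99.2 g/m^2/h

99.2 g/m^2/h


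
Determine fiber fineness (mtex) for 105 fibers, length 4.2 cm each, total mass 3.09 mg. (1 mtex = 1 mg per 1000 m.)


Formula: fineness (mtex) = mass (mg) / total length (km) = (mass_mg / total_length_m) * 1000
Step 1: Convert fiber length: 4.2 cm = 0.042 m
Step 2: Total fiber length = 105 * 0.042 = 4.41 m
Step 3: Linear density = 3.09 mg / 4.41 m = 0.7007 mg/m
Step 4: fineness = 0.7007 * 1000 = 700.7 mtex

700.7 mtex


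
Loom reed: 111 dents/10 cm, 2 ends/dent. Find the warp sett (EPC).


Formula: EPC = (dents per 10 cm * ends per dent) / 10
Step 1: Total ends per 10 cm = 111 * 2 = 222
Step 2: EPC = 222 / 10 = 22.2 ends/cm

22.2 ends/cm


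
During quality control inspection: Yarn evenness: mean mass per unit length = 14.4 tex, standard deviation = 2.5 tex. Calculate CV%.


Formula: CV% = (standard deviation / mean) * 100
Step 1: Ratio = 2.5 / 14.4 = 0.173611
Step 2: CV% = 0.173611 * 100 = 17.3611% ≈ 17.4%

17.4%


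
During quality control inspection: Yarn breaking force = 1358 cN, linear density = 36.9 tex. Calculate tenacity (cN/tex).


Formula: Tenacity = Breaking force / Linear density
Tenacity = 1358 cN / 36.9 tex
Tenacity = 36.80 cN/tex

36.80 cN/tex


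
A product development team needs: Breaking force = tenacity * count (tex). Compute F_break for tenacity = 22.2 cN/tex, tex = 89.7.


Formula: Breaking force = Tenacity * Linear density
F = 22.2 cN/tex * 89.7 tex
F = 1991.34 cN

1991.34 cN


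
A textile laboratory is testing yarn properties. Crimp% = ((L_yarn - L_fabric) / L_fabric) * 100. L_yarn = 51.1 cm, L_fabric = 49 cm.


Formula: Crimp% = ((L_yarn - L_fabric) / L_fabric) * 100
Step 1: Extension = 51.1 - 49 = 2.1 cm
Step 2: Crimp% = (2.1 / 49) * 100
Step 3: Crimp% = 0.042857 * 100 = 4.2857% ≈ 4.3%

4.3%


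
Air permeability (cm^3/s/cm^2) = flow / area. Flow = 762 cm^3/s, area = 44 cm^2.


Formula: Air Permeability = Airflow / Test Area
AP = 762 cm^3/s / 44 cm^2
AP = 17.3 cm^3/s/cm^2

17.3 cm^3/s/cm^2


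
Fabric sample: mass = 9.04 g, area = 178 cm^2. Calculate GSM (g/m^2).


Formula: GSM = mass_g / area_m2
Step 1: Convert area: 178 cm^2 = 178 / 10000 = 0.0178 m^2
Step 2: GSM = 9.04 g / 0.0178 m^2 = 507.9 g/m^2

507.9 g/m^2


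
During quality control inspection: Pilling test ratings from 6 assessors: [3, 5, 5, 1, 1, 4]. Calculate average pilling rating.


Formula: Mean = sum / count
Sum = 3 + 5 + 5 + 1 + 1 + 4 = 19
Mean = 19 / 6 = 3.2

3.2


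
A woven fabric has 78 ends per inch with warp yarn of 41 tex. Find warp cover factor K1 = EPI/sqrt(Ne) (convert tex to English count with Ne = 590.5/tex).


Formula: K1 = EPI / sqrt(Ne), with Ne = 590.5 / tex_warp
Step 1: Ne = 590.5 / 41 = 14.402
Step 2: sqrt(Ne) = sqrt(14.402) = 3.795
Step 3: K1 = 78 / 3.795 = 20.6

20.6


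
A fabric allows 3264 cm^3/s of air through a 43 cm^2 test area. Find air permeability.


Formula: Air Permeability = Airflow / Test Area
AP = 3264 cm^3/s / 43 cm^2
AP = 75.9 cm^3/s/cm^2

75.9 cm^3/s/cm^2


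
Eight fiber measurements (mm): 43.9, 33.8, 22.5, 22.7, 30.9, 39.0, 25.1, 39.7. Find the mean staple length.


Formula: Mean = sum of lengths / count
Sum = 43.9 + 33.8 + 22.5 + 22.7 + 30.9 + 39.0 + 25.1 + 39.7
Sum = 257.6 mm
Mean = 257.6 / 8 = 32.20 mm

32.20 mm


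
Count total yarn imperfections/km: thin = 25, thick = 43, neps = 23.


Formula: Total = thin places + thick places + neps
Total = 25 + 43 + 23
Total = 91 imperfections/km

91 imperfections/km


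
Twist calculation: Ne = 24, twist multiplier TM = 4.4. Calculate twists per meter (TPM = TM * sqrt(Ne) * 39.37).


Formula: TPM = TM * sqrt(Ne) * 39.37
Step 1: sqrt(Ne) = sqrt(24) = 4.899
Step 2: TM * sqrt(Ne) = 4.4 * 4.899 = 21.5556
Step 3: TPM = 21.5556 * 39.37 = 849 twists/m

849 twists/m


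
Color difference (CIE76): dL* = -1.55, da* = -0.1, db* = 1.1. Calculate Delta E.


Formula: Delta E = sqrt(dL*^2 + da*^2 + db*^2)
Step 1: dL*^2 = (-1.55)^2 = 2.4025
Step 2: da*^2 = (-0.1)^2 = 0.01
Step 3: db*^2 = 1.1^2 = 1.21
Step 4: Sum = 2.4025 + 0.01 + 1.21 = 3.6225
Step 5: Delta E = sqrt(3.6225) = 1.9

1.9 Delta E


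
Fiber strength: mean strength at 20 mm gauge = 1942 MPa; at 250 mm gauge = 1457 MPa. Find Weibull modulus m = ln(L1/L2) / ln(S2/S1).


Formula: m = ln(L1/L2) / ln(S2/S1)
Step 1: ln(L1/L2) = ln(20/250) = -2.52573
Step 2: S2/S1 = 1457/1942 = 0.75026
Step 3: ln(S2/S1) = ln(0.75026) = -0.28734
Step 4: m = -2.52573 / -0.28734 = 8.79

8.79 (Weibull m)


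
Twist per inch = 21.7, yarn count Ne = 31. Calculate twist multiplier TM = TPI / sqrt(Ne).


Formula: TM = TPI / sqrt(Ne)
Step 1: sqrt(Ne) = sqrt(31) = 5.5678
Step 2: TM = 21.7 / 5.5678 = 3.90

3.90 TM


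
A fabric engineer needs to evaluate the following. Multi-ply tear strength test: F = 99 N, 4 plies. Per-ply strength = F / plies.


Formula: Per-ply strength = Total force / Number of plies
Per-ply = 99 N / 4
Per-ply = 24.75 N

24.75 N


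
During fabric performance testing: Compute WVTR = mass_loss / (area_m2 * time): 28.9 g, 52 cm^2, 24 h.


Formula: WVTR = mass_loss / (area * time)
Step 1: Convert area: 52 cm^2 = 0.0052 m^2
Step 2: WVTR = 28.9 g / (0.0052 m^2 * 24 h)
Step 3: WVTR = 28.9 / 0.1248 = 231.6 g/m^2/h

231.6 g/m^2/h


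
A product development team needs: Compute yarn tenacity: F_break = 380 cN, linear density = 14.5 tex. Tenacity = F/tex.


Formula: Tenacity = Breaking force / Linear density
Tenacity = 380 cN / 14.5 tex
Tenacity = 26.21 cN/tex

26.21 cN/tex


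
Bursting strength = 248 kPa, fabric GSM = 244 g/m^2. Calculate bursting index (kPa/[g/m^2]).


Formula: Bursting Index = Bursting Strength / Fabric GSM
BI = 248 kPa / 244 g/m^2
BI = 1.016 kPa/(g/m^2)

1.016 kPa/(g/m^2)


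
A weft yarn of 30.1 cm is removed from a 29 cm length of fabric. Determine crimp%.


Formula: Crimp% = ((L_yarn - L_fabric) / L_fabric) * 100
Step 1: Extension = 30.1 - 29 = 1.1 cm
Step 2: Crimp% = (1.1 / 29) * 100
Step 3: Crimp% = 0.037931 * 100 = 3.7931% ≈ 3.8%

3.8%


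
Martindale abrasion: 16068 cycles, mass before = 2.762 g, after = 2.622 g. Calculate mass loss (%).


Formula: Mass loss% = ((m_before - m_after) / m_before) * 100
Step 1: Mass loss = 2.762 - 2.622 = 0.14 g
Step 2: Ratio = 0.14 / 2.762 = 0.0506879
Step 3: Mass loss% = 0.0506879 * 100 = 5.06879% ≈ 5.07%

5.07%


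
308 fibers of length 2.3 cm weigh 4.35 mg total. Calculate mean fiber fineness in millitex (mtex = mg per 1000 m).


Formula: fineness (mtex) = mass (mg) / total length (km) = (mass_mg / total_length_m) * 1000
Step 1: Convert fiber length: 2.3 cm = 0.023 m
Step 2: Total fiber length = 308 * 0.023 = 7.084 m
Step 3: Linear density = 4.35 mg / 7.084 m = 0.6141 mg/m
Step 4: fineness = 0.6141 * 1000 = 614.1 mtex

614.1 mtex


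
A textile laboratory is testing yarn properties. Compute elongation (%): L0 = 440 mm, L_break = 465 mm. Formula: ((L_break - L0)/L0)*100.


Formula: Elongation (%) = ((L_break - L0) / L0) * 100
Step 1: Extension = 465 - 440 = 25 mm
Step 2: Elongation = (25 / 440) * 100
Step 3: Elongation = 0.056818 * 100 = 5.6818% ≈ 5.7%

5.7%


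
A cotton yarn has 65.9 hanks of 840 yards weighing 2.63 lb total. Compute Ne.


Formula: Ne = hanks / mass_lb
Substituting: Ne = 65.9 / 2.63
Ne = 25.1

25.1 Ne


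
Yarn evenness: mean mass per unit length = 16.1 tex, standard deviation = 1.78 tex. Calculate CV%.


Formula: CV% = (standard deviation / mean) * 100
Step 1: Ratio = 1.78 / 16.1 = 0.110559
Step 2: CV% = 0.110559 * 100 = 11.0559% ≈ 11.1%

11.1%


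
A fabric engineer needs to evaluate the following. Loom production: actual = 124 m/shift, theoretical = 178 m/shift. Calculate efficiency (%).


Formula: Efficiency% = (Actual output / Theoretical output) * 100
Efficiency% = (124 / 178) * 100
Efficiency% = 0.696629 * 100 = 69.6629% ≈ 69.7%

69.7%


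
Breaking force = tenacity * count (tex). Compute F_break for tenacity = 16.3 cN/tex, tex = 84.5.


Formula: Breaking force = Tenacity * Linear density
F = 16.3 cN/tex * 84.5 tex
F = 1377.35 cN

1377.35 cN


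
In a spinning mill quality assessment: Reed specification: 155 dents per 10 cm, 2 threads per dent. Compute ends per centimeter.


Formula: EPC = (dents per 10 cm * ends per dent) / 10
Step 1: Total ends per 10 cm = 155 * 2 = 310
Step 2: EPC = 310 / 10 = 31.0 ends/cm

31.0 ends/cm


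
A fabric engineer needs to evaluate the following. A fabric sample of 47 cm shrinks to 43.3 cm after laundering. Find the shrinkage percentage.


Formula: Shrinkage% = ((L_before - L_after) / L_before) * 100
Step 1: Shrinkage = 47 - 43.3 = 3.7 cm
Step 2: Shrinkage% = (3.7 / 47) * 100
Step 3: Shrinkage% = 0.078723 * 100 = 7.8723% ≈ 7.9%

7.9%


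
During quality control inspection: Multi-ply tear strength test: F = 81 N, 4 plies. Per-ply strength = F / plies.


Formula: Per-ply strength = Total force / Number of plies
Per-ply = 81 N / 4
Per-ply = 20.25 N

20.25 N


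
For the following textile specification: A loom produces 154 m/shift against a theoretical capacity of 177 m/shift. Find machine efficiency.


Formula: Efficiency% = (Actual output / Theoretical output) * 100
Efficiency% = (154 / 177) * 100
Efficiency% = 0.870056 * 100 = 87.0056% ≈ 87.0%

87.0%


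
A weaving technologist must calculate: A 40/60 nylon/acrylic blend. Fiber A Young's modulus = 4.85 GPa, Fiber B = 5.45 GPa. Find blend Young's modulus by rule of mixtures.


Formula: Blend property = (fraction_A * property_A) + (fraction_B * property_B)
Step 1: Contribution A = 40/100 * 4.85 GPa = 1.94 GPa
Step 2: Contribution B = 60/100 * 5.45 GPa = 3.27 GPa
Step 3: Blend Young's modulus = 1.94 + 3.27 = 5.21 GPa

5.21 GPa


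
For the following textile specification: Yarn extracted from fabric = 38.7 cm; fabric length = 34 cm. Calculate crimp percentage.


Formula: Crimp% = ((L_yarn - L_fabric) / L_fabric) * 100
Step 1: Extension = 38.7 - 34 = 4.7 cm
Step 2: Crimp% = (4.7 / 34) * 100
Step 3: Crimp% = 0.138235 * 100 = 13.8235% ≈ 13.8%

13.8%


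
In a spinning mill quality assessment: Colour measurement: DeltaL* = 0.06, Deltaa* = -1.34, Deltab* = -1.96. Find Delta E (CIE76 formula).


Formula: Delta E = sqrt(dL*^2 + da*^2 + db*^2)
Step 1: dL*^2 = 0.06^2 = 0.0036
Step 2: da*^2 = (-1.34)^2 = 1.7956
Step 3: db*^2 = (-1.96)^2 = 3.8416
Step 4: Sum = 0.0036 + 1.7956 + 3.8416 = 5.6408
Step 5: Delta E = sqrt(5.6408) = 2.38

2.38 Delta E


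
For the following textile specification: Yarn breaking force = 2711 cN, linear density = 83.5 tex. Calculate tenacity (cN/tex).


Formula: Tenacity = Breaking force / Linear density
Tenacity = 2711 cN / 83.5 tex
Tenacity = 32.47 cN/tex

32.47 cN/tex


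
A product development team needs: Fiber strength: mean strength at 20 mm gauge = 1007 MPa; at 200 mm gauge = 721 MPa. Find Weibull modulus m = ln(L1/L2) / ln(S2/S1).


Formula: m = ln(L1/L2) / ln(S2/S1)
Step 1: ln(L1/L2) = ln(20/200) = -2.30259
Step 2: S2/S1 = 721/1007 = 0.71599
Step 3: ln(S2/S1) = ln(0.71599) = -0.33409
Step 4: m = -2.30259 / -0.33409 = 6.89

6.89 (Weibull m)


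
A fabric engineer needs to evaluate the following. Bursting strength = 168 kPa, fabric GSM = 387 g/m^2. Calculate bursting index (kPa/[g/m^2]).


Formula: Bursting Index = Bursting Strength / Fabric GSM
BI = 168 kPa / 387 g/m^2
BI = 0.434 kPa/(g/m^2)

0.434 kPa/(g/m^2)


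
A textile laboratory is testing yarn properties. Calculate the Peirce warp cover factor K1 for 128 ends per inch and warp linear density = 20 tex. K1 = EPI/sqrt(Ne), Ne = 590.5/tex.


Formula: K1 = EPI / sqrt(Ne), with Ne = 590.5 / tex_warp
Step 1: Ne = 590.5 / 20 = 29.525
Step 2: sqrt(Ne) = sqrt(29.525) = 5.4337
Step 3: K1 = 128 / 5.4337 = 23.6

23.6


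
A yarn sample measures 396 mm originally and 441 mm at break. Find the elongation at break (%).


Formula: Elongation (%) = ((L_break - L0) / L0) * 100
Step 1: Extension = 441 - 396 = 45 mm
Step 2: Elongation = (45 / 396) * 100
Step 3: Elongation = 0.113636 * 100 = 11.3636% ≈ 11.4%

11.4%


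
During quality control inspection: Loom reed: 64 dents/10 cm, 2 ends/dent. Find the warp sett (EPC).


Formula: EPC = (dents per 10 cm * ends per dent) / 10
Step 1: Total ends per 10 cm = 64 * 2 = 128
Step 2: EPC = 128 / 10 = 12.8 ends/cm

12.8 ends/cm


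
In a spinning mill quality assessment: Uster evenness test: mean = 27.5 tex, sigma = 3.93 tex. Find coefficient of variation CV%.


Formula: CV% = (standard deviation / mean) * 100
Step 1: Ratio = 3.93 / 27.5 = 0.142909
Step 2: CV% = 0.142909 * 100 = 14.2909% ≈ 14.3%

14.3%


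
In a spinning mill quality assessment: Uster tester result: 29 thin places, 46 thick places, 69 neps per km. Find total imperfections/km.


Formula: Total = thin places + thick places + neps
Total = 29 + 46 + 69
Total = 144 imperfections/km

144 imperfections/km


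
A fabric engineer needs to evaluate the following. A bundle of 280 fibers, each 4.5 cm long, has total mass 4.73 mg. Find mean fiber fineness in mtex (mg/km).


Formula: fineness (mtex) = mass (mg) / total length (km) = (mass_mg / total_length_m) * 1000
Step 1: Convert fiber length: 4.5 cm = 0.045 m
Step 2: Total fiber length = 280 * 0.045 = 12.6 m
Step 3: Linear density = 4.73 mg / 12.6 m = 0.3754 mg/m
Step 4: fineness = 0.3754 * 1000 = 375.4 mtex

375.4 mtex


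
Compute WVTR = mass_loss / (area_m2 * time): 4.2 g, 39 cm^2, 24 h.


Formula: WVTR = mass_loss / (area * time)
Step 1: Convert area: 39 cm^2 = 0.0039 m^2
Step 2: WVTR = 4.2 g / (0.0039 m^2 * 24 h)
Step 3: WVTR = 4.2 / 0.0936 = 44.9 g/m^2/h

44.9 g/m^2/h


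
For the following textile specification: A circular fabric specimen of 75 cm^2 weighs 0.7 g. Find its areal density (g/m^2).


Formula: GSM = mass_g / area_m2
Step 1: Convert area: 75 cm^2 = 75 / 10000 = 0.0075 m^2
Step 2: GSM = 0.7 g / 0.0075 m^2 = 93.3 g/m^2

93.3 g/m^2


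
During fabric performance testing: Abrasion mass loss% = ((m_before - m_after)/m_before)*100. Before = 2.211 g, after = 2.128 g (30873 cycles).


Formula: Mass loss% = ((m_before - m_after) / m_before) * 100
Step 1: Mass loss = 2.211 - 2.128 = 0.083 g
Step 2: Ratio = 0.083 / 2.211 = 0.0375396
Step 3: Mass loss% = 0.0375396 * 100 = 3.75396% ≈ 3.75%

3.75%


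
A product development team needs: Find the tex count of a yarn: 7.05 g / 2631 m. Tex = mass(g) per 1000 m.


Formula: Tex = (mass_g / length_m) * 1000
Substituting: Tex = (7.05 / 2631) * 1000
Intermediate: 7.05 / 2631 = 0.00267959 g/m
Tex = 0.00267959 * 1000 = 2.68 tex

2.68 tex


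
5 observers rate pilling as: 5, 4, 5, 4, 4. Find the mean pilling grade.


Formula: Mean = sum / count
Sum = 5 + 4 + 5 + 4 + 4 = 22
Mean = 22 / 5 = 4.4

4.4


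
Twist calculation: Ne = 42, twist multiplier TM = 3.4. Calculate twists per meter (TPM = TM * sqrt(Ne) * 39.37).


Formula: TPM = TM * sqrt(Ne) * 39.37
Step 1: sqrt(Ne) = sqrt(42) = 6.4807
Step 2: TM * sqrt(Ne) = 3.4 * 6.4807 = 22.0344
Step 3: TPM = 22.0344 * 39.37 = 867 twists/m

867 twists/m


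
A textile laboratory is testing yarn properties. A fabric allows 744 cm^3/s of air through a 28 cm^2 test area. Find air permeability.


Formula: Air Permeability = Airflow / Test Area
AP = 744 cm^3/s / 28 cm^2
AP = 26.6 cm^3/s/cm^2

26.6 cm^3/s/cm^2


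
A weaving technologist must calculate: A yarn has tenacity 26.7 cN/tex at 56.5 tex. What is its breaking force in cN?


Formula: Breaking force = Tenacity * Linear density
F = 26.7 cN/tex * 56.5 tex
F = 1508.55 cN

1508.55 cN


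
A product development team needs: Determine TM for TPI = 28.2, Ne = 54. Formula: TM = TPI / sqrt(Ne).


Formula: TM = TPI / sqrt(Ne)
Step 1: sqrt(Ne) = sqrt(54) = 7.3485
Step 2: TM = 28.2 / 7.3485 = 3.84

3.84 TM


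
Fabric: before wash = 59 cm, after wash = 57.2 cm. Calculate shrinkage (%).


Formula: Shrinkage% = ((L_before - L_after) / L_before) * 100
Step 1: Shrinkage = 59 - 57.2 = 1.8 cm
Step 2: Shrinkage% = (1.8 / 59) * 100
Step 3: Shrinkage% = 0.030508 * 100 = 3.0508% ≈ 3.1%

3.1%


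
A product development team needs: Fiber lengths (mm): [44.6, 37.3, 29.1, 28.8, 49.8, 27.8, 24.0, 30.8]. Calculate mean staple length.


Formula: Mean = sum of lengths / count
Sum = 44.6 + 37.3 + 29.1 + 28.8 + 49.8 + 27.8 + 24.0 + 30.8
Sum = 272.2 mm
Mean = 272.2 / 8 = 34.03 mm

34.03 mm


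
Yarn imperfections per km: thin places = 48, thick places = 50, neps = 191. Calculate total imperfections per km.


Formula: Total = thin places + thick places + neps
Total = 48 + 50 + 191
Total = 289 imperfections/km

289 imperfections/km


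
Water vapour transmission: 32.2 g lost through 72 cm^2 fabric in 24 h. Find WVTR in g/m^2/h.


Formula: WVTR = mass_loss / (area * time)
Step 1: Convert area: 72 cm^2 = 0.0072 m^2
Step 2: WVTR = 32.2 g / (0.0072 m^2 * 24 h)
Step 3: WVTR = 32.2 / 0.1728 = 186.3 g/m^2/h

186.3 g/m^2/h


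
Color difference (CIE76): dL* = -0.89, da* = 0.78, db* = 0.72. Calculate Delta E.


Formula: Delta E = sqrt(dL*^2 + da*^2 + db*^2)
Step 1: dL*^2 = (-0.89)^2 = 0.7921
Step 2: da*^2 = 0.78^2 = 0.6084
Step 3: db*^2 = 0.72^2 = 0.5184
Step 4: Sum = 0.7921 + 0.6084 + 0.5184 = 1.9189
Step 5: Delta E = sqrt(1.9189) = 1.39

1.39 Delta E


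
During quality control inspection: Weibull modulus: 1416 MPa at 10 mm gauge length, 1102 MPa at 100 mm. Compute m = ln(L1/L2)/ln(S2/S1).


Formula: m = ln(L1/L2) / ln(S2/S1)
Step 1: ln(L1/L2) = ln(10/100) = -2.30259
Step 2: S2/S1 = 1102/1416 = 0.77825
Step 3: ln(S2/S1) = ln(0.77825) = -0.25071
Step 4: m = -2.30259 / -0.25071 = 9.18

9.18 (Weibull m)


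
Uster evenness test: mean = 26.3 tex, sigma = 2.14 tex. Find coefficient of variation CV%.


Formula: CV% = (standard deviation / mean) * 100
Step 1: Ratio = 2.14 / 26.3 = 0.081369
Step 2: CV% = 0.081369 * 100 = 8.1369% ≈ 8.1%

8.1%


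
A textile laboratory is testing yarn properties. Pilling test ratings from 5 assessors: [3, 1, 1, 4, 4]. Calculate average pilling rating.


Formula: Mean = sum / count
Sum = 3 + 1 + 1 + 4 + 4 = 13
Mean = 13 / 5 = 2.6

2.6


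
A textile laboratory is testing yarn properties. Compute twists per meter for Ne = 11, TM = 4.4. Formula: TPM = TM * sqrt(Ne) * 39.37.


Formula: TPM = TM * sqrt(Ne) * 39.37
Step 1: sqrt(Ne) = sqrt(11) = 3.3166
Step 2: TM * sqrt(Ne) = 4.4 * 3.3166 = 14.593
Step 3: TPM = 14.593 * 39.37 = 575 twists/m

575 twists/m


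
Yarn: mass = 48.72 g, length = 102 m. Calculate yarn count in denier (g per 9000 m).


Formula: den = (mass_g / length_m) * 9000
Substituting: den = (48.72 / 102) * 9000
Intermediate: 48.72 / 102 = 0.47764706 g/m
den = 0.47764706 * 9000 = 4298.8 denier

4298.8 denier


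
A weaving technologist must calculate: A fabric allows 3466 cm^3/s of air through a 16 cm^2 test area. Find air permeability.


Formula: Air Permeability = Airflow / Test Area
AP = 3466 cm^3/s / 16 cm^2
AP = 216.6 cm^3/s/cm^2

216.6 cm^3/s/cm^2


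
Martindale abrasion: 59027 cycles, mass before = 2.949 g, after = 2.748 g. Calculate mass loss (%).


Formula: Mass loss% = ((m_before - m_after) / m_before) * 100
Step 1: Mass loss = 2.949 - 2.748 = 0.201 g
Step 2: Ratio = 0.201 / 2.949 = 0.0681587
Step 3: Mass loss% = 0.0681587 * 100 = 6.81587% ≈ 6.82%

6.82%


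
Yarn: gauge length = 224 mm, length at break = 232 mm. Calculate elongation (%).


Formula: Elongation (%) = ((L_break - L0) / L0) * 100
Step 1: Extension = 232 - 224 = 8 mm
Step 2: Elongation = (8 / 224) * 100
Step 3: Elongation = 0.035714 * 100 = 3.5714% ≈ 3.6%

3.6%


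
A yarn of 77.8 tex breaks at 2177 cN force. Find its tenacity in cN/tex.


Formula: Tenacity = Breaking force / Linear density
Tenacity = 2177 cN / 77.8 tex
Tenacity = 27.98 cN/tex

27.98 cN/tex


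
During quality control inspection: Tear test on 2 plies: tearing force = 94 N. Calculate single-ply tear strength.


Formula: Per-ply strength = Total force / Number of plies
Per-ply = 94 N / 2
Per-ply = 47 N

47 N


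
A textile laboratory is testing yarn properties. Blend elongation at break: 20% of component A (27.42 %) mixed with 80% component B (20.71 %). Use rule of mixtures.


Formula: Blend property = (fraction_A * property_A) + (fraction_B * property_B)
Step 1: Contribution A = 20/100 * 27.42 % = 5.484 %
Step 2: Contribution B = 80/100 * 20.71 % = 16.568 %
Step 3: Blend elongation at break = 5.484 + 16.568 = 22.052 %

22.052 %


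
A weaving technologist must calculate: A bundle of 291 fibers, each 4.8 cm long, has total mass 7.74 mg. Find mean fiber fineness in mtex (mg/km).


Formula: fineness (mtex) = mass (mg) / total length (km) = (mass_mg / total_length_m) * 1000
Step 1: Convert fiber length: 4.8 cm = 0.048 m
Step 2: Total fiber length = 291 * 0.048 = 13.968 m
Step 3: Linear density = 7.74 mg / 13.968 m = 0.5541 mg/m
Step 4: fineness = 0.5541 * 1000 = 554.1 mtex

554.1 mtex


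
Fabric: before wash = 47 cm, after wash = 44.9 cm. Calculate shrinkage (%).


Formula: Shrinkage% = ((L_before - L_after) / L_before) * 100
Step 1: Shrinkage = 47 - 44.9 = 2.1 cm
Step 2: Shrinkage% = (2.1 / 47) * 100
Step 3: Shrinkage% = 0.044681 * 100 = 4.4681% ≈ 4.5%

4.5%


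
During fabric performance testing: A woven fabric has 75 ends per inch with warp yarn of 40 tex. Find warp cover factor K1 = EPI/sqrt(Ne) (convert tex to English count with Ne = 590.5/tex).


Formula: K1 = EPI / sqrt(Ne), with Ne = 590.5 / tex_warp
Step 1: Ne = 590.5 / 40 = 14.763
Step 2: sqrt(Ne) = sqrt(14.763) = 3.8423
Step 3: K1 = 75 / 3.8423 = 19.5

19.5


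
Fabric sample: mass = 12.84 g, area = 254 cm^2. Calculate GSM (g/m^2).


Formula: GSM = mass_g / area_m2
Step 1: Convert area: 254 cm^2 = 254 / 10000 = 0.0254 m^2
Step 2: GSM = 12.84 g / 0.0254 m^2 = 505.5 g/m^2

505.5 g/m^2


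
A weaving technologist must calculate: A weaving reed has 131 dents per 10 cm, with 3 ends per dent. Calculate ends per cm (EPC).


Formula: EPC = (dents per 10 cm * ends per dent) / 10
Step 1: Total ends per 10 cm = 131 * 3 = 393
Step 2: EPC = 393 / 10 = 39.3 ends/cm

39.3 ends/cm
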